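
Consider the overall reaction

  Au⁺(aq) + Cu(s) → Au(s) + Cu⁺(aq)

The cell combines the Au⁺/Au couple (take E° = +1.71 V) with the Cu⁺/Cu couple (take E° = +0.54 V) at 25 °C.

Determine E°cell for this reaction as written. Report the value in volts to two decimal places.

The Au⁺/Au couple has the higher reduction potential, so it is the cathode; Cu⁺/Cu is oxidised at the anode.
E°cell = E°(cathode) − E°(anode) = (+1.71) − (+0.54) = +1.17 V.

+1.17 V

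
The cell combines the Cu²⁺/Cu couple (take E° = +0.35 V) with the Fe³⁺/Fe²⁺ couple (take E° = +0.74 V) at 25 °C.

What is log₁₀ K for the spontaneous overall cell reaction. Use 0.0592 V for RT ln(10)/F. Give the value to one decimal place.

13.2

Cathode: Fe³⁺/Fe²⁺; anode: Cu²⁺/Cu. E°cell = +0.39 V, n = 2.
log K = nE°cell / 0.0592 = (2)(+0.39) / 0.0592 = 13.2.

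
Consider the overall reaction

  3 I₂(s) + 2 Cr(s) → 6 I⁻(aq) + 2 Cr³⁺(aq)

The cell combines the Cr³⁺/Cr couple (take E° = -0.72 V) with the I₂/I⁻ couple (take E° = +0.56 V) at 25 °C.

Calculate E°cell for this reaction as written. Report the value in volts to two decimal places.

The I₂/I⁻ couple has the higher reduction potential, so it is the cathode; Cr³⁺/Cr is oxidised at the anode.
E°cell = E°(cathode) − E°(anode) = (+0.56) − (-0.72) = +1.28 V.
Since E°cell > 0, the reaction is spontaneous under standard conditions.

+1.28 V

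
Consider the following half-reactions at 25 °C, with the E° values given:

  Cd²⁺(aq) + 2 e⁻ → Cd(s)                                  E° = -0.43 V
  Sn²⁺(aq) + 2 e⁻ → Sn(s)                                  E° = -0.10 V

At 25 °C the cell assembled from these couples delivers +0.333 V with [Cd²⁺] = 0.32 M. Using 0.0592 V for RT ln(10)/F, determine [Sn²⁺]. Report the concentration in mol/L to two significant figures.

Sn²⁺/Sn is the cathode, Cd²⁺/Cd the anode: E°cell = +0.33 V, n = 2.
Overall reaction: Sn²⁺(aq) + Cd(s) → Sn(s) + Cd²⁺(aq); Q = [Cd²⁺]^1/[Sn²⁺]^1.
From E = E° − (0.0592/n) log Q: log Q = (E° − E)·n/0.0592 = (+0.33 − (+0.333))·2/0.0592 = -0.1014.
So 1·log[Sn²⁺] = 1·log(0.32) − log Q = -0.4949 − (-0.1014) = -0.3935; [Sn²⁺] = 10^(-0.3935) ≈ 0.40 M.

0.40 M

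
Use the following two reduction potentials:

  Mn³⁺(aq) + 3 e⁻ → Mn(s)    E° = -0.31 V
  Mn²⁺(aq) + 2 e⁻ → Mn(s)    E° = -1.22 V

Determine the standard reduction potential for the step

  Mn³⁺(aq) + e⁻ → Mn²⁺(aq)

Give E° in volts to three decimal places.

+1.510 V

Sequential free energies add, so n₃E°₃ = n₁E°₁ + n₂E°₂.
With n₃ = 3, and the known step contributing 2×(-1.22) V, the unknown satisfies 1·E° = 3×(-0.31) − 2×(-1.22) = +1.510.
E° = +1.510 / 1 = +1.510 V.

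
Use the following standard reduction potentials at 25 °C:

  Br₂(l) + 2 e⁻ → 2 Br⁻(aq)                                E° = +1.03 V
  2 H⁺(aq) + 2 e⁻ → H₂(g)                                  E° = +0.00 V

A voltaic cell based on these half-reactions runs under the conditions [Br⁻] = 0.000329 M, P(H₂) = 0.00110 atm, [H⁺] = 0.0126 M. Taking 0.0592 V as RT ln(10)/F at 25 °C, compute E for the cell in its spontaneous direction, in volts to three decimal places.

Br₂/Br⁻ is the cathode (higher E°), H⁺/H₂ the anode: E°cell = +1.03 − (+0.00) = +1.03 V, n = 2.
Overall: Br₂(l) + H₂(g) → 2 Br⁻(aq) + 2 H⁺(aq)
Q = [Br⁻]^2·[H⁺]^2 / (P(H₂)); log Q = -7.806.
E = E° − (0.0592/n) log Q = +1.03 − (0.0592/2)(-7.806) = +1.261 V.

+1.261 V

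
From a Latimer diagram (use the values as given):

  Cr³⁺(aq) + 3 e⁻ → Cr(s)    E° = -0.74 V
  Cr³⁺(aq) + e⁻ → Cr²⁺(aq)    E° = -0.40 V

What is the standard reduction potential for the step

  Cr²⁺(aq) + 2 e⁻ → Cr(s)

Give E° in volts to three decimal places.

Sequential free energies add, so n₃E°₃ = n₁E°₁ + n₂E°₂.
With n₃ = 3, and the known step contributing 1×(-0.40) V, the unknown satisfies 2·E° = 3×(-0.74) − 1×(-0.40) = -1.820.
E° = -1.820 / 2 = -0.910 V.

-0.910 V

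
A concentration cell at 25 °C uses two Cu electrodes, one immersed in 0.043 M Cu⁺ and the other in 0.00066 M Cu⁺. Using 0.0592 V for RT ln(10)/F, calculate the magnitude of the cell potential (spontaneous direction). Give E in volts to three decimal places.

+0.107 V

For a concentration cell E°cell = 0. The 0.043 M side is the cathode (reduction is favoured where [Cu⁺] is higher).
With n = 1, E = −(0.0592/1) log([Cu⁺]ₐₙ/[Cu⁺]꜀ₐₜ) = −(0.0592/1) log(0.00066/0.043) = −(0.0592/1)(-1.814) = +0.107 V.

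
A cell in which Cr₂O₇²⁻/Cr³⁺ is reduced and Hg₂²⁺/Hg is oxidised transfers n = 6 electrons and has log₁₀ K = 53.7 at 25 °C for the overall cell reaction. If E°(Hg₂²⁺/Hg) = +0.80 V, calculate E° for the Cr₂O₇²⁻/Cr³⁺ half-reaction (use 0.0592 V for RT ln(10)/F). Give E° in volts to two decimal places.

+1.33 V

E°cell = (0.0592/n)·log K = (0.0592/6)(53.7) = +0.530 V.
Since Cr₂O₇²⁻/Cr³⁺ is the cathode and Hg₂²⁺/Hg the anode, E°cell = E°(Cr₂O₇²⁻/Cr³⁺) − E°(Hg₂²⁺/Hg).
So E°(Cr₂O₇²⁻/Cr³⁺) = E°cell + E°(Hg₂²⁺/Hg) = +0.530 + (+0.80) = +1.33 V.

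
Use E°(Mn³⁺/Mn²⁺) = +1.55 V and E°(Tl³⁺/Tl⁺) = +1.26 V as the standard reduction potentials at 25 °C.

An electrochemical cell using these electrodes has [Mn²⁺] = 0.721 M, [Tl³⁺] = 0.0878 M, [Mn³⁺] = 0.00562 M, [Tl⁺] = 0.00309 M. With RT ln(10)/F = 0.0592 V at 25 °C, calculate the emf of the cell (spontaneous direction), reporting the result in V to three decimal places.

+0.122 V

Mn³⁺/Mn²⁺ is the cathode (higher E°), Tl³⁺/Tl⁺ the anode: E°cell = +1.55 − (+1.26) = +0.29 V, n = 2.
Overall: 2 Mn³⁺(aq) + Tl⁺(aq) → 2 Mn²⁺(aq) + Tl³⁺(aq)
Q = [Mn²⁺]^2·[Tl³⁺] / ([Mn³⁺]^2·[Tl⁺]); log Q = 5.670.
E = E° − (0.0592/n) log Q = +0.29 − (0.0592/2)(5.670) = +0.122 V.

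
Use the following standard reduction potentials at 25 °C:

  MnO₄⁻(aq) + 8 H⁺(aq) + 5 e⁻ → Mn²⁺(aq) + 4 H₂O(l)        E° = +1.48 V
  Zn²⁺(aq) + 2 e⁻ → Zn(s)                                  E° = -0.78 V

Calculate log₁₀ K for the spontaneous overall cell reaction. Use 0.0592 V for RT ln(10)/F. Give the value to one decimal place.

Cathode: MnO₄⁻/Mn²⁺; anode: Zn²⁺/Zn. E°cell = +2.26 V, n = 10.
log K = nE°cell / 0.0592 = (10)(+2.26) / 0.0592 = 381.8.

381.8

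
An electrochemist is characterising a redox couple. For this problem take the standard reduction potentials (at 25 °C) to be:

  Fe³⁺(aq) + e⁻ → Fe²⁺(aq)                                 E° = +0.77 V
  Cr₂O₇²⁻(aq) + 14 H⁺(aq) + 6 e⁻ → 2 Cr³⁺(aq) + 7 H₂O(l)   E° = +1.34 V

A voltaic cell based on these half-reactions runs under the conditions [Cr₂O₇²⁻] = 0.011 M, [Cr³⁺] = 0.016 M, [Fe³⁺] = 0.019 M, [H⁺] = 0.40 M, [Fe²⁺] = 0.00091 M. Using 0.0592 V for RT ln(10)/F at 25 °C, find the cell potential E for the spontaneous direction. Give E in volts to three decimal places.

+0.453 V

Cr₂O₇²⁻/Cr³⁺ is the cathode (higher E°), Fe³⁺/Fe²⁺ the anode: E°cell = +1.34 − (+0.77) = +0.57 V, n = 6.
Overall: Cr₂O₇²⁻(aq) + 14 H⁺(aq) + 6 Fe²⁺(aq) → 2 Cr³⁺(aq) + 7 H₂O(l) + 6 Fe³⁺(aq)
Q = [Cr³⁺]^2·[Fe³⁺]^6 / ([Cr₂O₇²⁻]·[H⁺]^14·[Fe²⁺]^6); log Q = 11.856.
E = E° − (0.0592/n) log Q = +0.57 − (0.0592/6)(11.856) = +0.453 V.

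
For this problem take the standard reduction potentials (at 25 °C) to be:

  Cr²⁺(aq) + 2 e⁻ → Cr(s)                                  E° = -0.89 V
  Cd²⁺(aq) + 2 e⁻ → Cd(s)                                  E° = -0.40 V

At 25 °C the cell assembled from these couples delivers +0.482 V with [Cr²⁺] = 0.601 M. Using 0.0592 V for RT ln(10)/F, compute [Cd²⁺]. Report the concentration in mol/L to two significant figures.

Cd²⁺/Cd is the cathode, Cr²⁺/Cr the anode: E°cell = +0.49 V, n = 2.
Overall reaction: Cd²⁺(aq) + Cr(s) → Cd(s) + Cr²⁺(aq); Q = [Cr²⁺]^1/[Cd²⁺]^1.
From E = E° − (0.0592/n) log Q: log Q = (E° − E)·n/0.0592 = (+0.49 − (+0.482))·2/0.0592 = 0.2703.
So 1·log[Cd²⁺] = 1·log(0.601) − log Q = -0.2211 − (0.2703) = -0.4914; [Cd²⁺] = 10^(-0.4914) ≈ 0.32 M.

0.32 M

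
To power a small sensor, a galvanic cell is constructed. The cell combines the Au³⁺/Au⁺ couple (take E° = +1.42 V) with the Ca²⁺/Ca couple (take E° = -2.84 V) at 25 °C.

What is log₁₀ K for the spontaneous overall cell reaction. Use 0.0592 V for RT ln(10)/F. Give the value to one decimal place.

Cathode: Au³⁺/Au⁺; anode: Ca²⁺/Ca. E°cell = +4.26 V, n = 2.
log K = nE°cell / 0.0592 = (2)(+4.26) / 0.0592 = 143.9.

143.9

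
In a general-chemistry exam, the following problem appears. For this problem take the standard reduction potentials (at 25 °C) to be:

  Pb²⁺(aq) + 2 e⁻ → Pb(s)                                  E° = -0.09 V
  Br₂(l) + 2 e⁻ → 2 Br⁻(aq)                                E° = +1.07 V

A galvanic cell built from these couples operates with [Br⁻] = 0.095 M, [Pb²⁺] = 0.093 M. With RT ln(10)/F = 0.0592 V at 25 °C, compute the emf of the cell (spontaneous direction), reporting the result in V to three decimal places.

Br₂/Br⁻ is the cathode (higher E°), Pb²⁺/Pb the anode: E°cell = +1.07 − (-0.09) = +1.16 V, n = 2.
Overall: Br₂(l) + Pb(s) → 2 Br⁻(aq) + Pb²⁺(aq)
Q = [Br⁻]^2·[Pb²⁺]; log Q = -3.076.
E = E° − (0.0592/n) log Q = +1.16 − (0.0592/2)(-3.076) = +1.251 V.

+1.251 V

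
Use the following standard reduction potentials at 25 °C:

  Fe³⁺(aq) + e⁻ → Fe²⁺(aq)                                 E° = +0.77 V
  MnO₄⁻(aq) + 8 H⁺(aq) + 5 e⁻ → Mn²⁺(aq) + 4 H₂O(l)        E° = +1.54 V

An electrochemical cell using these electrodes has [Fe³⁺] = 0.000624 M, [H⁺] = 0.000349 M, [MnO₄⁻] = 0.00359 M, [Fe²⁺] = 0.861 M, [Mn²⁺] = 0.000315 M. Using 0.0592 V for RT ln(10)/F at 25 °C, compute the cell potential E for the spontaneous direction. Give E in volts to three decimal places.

+0.641 V

MnO₄⁻/Mn²⁺ is the cathode (higher E°), Fe³⁺/Fe²⁺ the anode: E°cell = +1.54 − (+0.77) = +0.77 V, n = 5.
Overall: MnO₄⁻(aq) + 8 H⁺(aq) + 5 Fe²⁺(aq) → Mn²⁺(aq) + 4 H₂O(l) + 5 Fe³⁺(aq)
Q = [Mn²⁺]·[Fe³⁺]^5 / ([MnO₄⁻]·[H⁺]^8·[Fe²⁺]^5); log Q = 10.902.
E = E° − (0.0592/n) log Q = +0.77 − (0.0592/5)(10.902) = +0.641 V.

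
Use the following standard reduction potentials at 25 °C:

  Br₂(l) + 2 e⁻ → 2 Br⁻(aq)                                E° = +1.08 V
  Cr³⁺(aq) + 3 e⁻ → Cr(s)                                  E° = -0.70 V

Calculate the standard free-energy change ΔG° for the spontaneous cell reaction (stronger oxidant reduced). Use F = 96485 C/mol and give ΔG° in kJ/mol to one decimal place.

-1030.5 kJ/mol

Br₂/Br⁻ (E° = +1.08 V) is the cathode; Cr³⁺/Cr (E° = -0.70 V) is the anode, so E°cell = +1.78 V.
Balancing electrons gives n = 6 (lcm of 2 and 3).
ΔG° = −nFE° = −(6)(96485)(+1.78) = -1,030,460 J = -1030.5 kJ/mol.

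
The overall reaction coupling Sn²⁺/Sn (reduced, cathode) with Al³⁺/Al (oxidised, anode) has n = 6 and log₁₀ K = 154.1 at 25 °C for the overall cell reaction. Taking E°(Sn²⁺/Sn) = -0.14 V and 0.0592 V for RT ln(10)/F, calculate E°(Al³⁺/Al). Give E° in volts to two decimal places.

-1.66 V

E°cell = (0.0592/n)·log K = (0.0592/6)(154.1) = +1.520 V.
Since Sn²⁺/Sn is the cathode and Al³⁺/Al the anode, E°cell = E°(Sn²⁺/Sn) − E°(Al³⁺/Al).
So E°(Al³⁺/Al) = E°(Sn²⁺/Sn) − E°cell = (-0.14) − (+1.520) = -1.66 V.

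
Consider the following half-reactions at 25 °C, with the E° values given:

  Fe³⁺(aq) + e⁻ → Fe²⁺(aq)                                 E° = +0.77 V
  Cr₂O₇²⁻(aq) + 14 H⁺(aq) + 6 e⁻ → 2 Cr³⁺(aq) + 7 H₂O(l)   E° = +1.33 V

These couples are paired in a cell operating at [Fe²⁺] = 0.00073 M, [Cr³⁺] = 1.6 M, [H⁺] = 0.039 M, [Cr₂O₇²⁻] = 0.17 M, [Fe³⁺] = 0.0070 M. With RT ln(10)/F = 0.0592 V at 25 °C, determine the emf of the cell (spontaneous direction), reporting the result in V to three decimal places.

Cr₂O₇²⁻/Cr³⁺ is the cathode (higher E°), Fe³⁺/Fe²⁺ the anode: E°cell = +1.33 − (+0.77) = +0.56 V, n = 6.
Overall: Cr₂O₇²⁻(aq) + 14 H⁺(aq) + 6 Fe²⁺(aq) → 2 Cr³⁺(aq) + 7 H₂O(l) + 6 Fe³⁺(aq)
Q = [Cr³⁺]^2·[Fe³⁺]^6 / ([Cr₂O₇²⁻]·[H⁺]^14·[Fe²⁺]^6); log Q = 26.794.
E = E° − (0.0592/n) log Q = +0.56 − (0.0592/6)(26.794) = +0.296 V.

+0.296 V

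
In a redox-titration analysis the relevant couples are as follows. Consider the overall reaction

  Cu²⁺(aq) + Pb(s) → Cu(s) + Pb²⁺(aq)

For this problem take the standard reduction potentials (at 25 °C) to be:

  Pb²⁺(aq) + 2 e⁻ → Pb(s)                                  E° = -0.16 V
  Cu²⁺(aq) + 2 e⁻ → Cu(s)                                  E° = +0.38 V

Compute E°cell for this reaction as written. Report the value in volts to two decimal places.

+0.54 V

The Cu²⁺/Cu couple has the higher reduction potential, so it is the cathode; Pb²⁺/Pb is oxidised at the anode.
E°cell = E°(cathode) − E°(anode) = (+0.38) − (-0.16) = +0.54 V.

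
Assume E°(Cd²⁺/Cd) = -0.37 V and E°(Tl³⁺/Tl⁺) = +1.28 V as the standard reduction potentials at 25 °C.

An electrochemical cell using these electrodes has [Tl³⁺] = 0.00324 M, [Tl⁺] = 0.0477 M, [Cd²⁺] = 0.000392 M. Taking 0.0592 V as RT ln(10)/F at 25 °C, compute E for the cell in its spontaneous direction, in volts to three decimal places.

Tl³⁺/Tl⁺ is the cathode (higher E°), Cd²⁺/Cd the anode: E°cell = +1.28 − (-0.37) = +1.65 V, n = 2.
Overall: Tl³⁺(aq) + Cd(s) → Tl⁺(aq) + Cd²⁺(aq)
Q = [Tl⁺]·[Cd²⁺] / ([Tl³⁺]); log Q = -2.239.
E = E° − (0.0592/n) log Q = +1.65 − (0.0592/2)(-2.239) = +1.716 V.

+1.716 V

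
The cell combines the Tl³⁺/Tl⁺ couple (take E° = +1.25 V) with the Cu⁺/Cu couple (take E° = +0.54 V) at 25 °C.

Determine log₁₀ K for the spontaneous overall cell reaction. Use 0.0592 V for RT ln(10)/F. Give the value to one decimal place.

24.0

Cathode: Tl³⁺/Tl⁺; anode: Cu⁺/Cu. E°cell = +0.71 V, n = 2.
log K = nE°cell / 0.0592 = (2)(+0.71) / 0.0592 = 24.0.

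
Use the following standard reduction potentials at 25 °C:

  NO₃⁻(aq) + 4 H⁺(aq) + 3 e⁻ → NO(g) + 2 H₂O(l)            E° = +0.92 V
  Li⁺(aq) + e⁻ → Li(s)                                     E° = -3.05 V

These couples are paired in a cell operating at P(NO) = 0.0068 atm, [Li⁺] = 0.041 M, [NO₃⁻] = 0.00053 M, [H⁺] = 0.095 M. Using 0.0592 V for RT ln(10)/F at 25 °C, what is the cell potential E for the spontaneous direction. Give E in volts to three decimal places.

NO₃⁻/NO is the cathode (higher E°), Li⁺/Li the anode: E°cell = +0.92 − (-3.05) = +3.97 V, n = 3.
Overall: NO₃⁻(aq) + 4 H⁺(aq) + 3 Li(s) → NO(g) + 2 H₂O(l) + 3 Li⁺(aq)
Q = P(NO)·[Li⁺]^3 / ([NO₃⁻]·[H⁺]^4); log Q = 1.036.
E = E° − (0.0592/n) log Q = +3.97 − (0.0592/3)(1.036) = +3.950 V.

+3.950 V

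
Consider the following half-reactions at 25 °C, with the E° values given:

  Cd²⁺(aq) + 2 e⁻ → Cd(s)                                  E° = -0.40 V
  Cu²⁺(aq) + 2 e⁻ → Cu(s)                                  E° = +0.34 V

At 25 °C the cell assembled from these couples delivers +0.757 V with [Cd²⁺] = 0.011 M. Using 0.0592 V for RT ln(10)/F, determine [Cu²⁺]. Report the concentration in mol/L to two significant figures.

Cu²⁺/Cu is the cathode, Cd²⁺/Cd the anode: E°cell = +0.74 V, n = 2.
Overall reaction: Cu²⁺(aq) + Cd(s) → Cu(s) + Cd²⁺(aq); Q = [Cd²⁺]^1/[Cu²⁺]^1.
From E = E° − (0.0592/n) log Q: log Q = (E° − E)·n/0.0592 = (+0.74 − (+0.757))·2/0.0592 = -0.5743.
So 1·log[Cu²⁺] = 1·log(0.011) − log Q = -1.9586 − (-0.5743) = -1.3843; [Cu²⁺] = 10^(-1.3843) ≈ 0.041 M.

0.041 M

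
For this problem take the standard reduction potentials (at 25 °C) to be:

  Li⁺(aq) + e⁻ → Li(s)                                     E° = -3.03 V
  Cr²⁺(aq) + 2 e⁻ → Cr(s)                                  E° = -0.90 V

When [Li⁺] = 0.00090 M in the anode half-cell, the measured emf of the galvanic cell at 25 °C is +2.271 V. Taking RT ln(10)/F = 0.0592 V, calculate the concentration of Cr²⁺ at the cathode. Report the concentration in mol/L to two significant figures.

Cr²⁺/Cr is the cathode, Li⁺/Li the anode: E°cell = +2.13 V, n = 2.
Overall reaction: Cr²⁺(aq) + 2 Li(s) → Cr(s) + 2 Li⁺(aq); Q = [Li⁺]^2/[Cr²⁺]^1.
From E = E° − (0.0592/n) log Q: log Q = (E° − E)·n/0.0592 = (+2.13 − (+2.271))·2/0.0592 = -4.7635.
So 1·log[Cr²⁺] = 2·log(0.0009) − log Q = -6.0915 − (-4.7635) = -1.3280; [Cr²⁺] = 10^(-1.3280) ≈ 0.047 M.

0.047 M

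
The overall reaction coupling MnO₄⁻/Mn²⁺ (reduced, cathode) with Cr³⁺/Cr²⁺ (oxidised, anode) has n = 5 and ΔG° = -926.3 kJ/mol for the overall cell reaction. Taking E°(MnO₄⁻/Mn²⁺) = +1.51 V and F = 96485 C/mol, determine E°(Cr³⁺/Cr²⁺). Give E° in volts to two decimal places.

E°cell = −ΔG°/(nF) = −(-926.3×10³)/((5)(96485)) = +1.920 V.
Since MnO₄⁻/Mn²⁺ is the cathode and Cr³⁺/Cr²⁺ the anode, E°cell = E°(MnO₄⁻/Mn²⁺) − E°(Cr³⁺/Cr²⁺).
So E°(Cr³⁺/Cr²⁺) = E°(MnO₄⁻/Mn²⁺) − E°cell = (+1.51) − (+1.920) = -0.41 V.

-0.41 V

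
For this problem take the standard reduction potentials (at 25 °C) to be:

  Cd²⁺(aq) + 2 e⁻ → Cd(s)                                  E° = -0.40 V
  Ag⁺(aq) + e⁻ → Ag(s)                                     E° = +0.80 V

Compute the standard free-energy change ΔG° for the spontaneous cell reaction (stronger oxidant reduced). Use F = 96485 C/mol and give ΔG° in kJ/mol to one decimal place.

Ag⁺/Ag (E° = +0.80 V) is the cathode; Cd²⁺/Cd (E° = -0.40 V) is the anode, so E°cell = +1.20 V.
Balancing electrons gives n = 2 (lcm of 1 and 2).
ΔG° = −nFE° = −(2)(96485)(+1.20) = -231,564 J = -231.6 kJ/mol.

-231.6 kJ/mol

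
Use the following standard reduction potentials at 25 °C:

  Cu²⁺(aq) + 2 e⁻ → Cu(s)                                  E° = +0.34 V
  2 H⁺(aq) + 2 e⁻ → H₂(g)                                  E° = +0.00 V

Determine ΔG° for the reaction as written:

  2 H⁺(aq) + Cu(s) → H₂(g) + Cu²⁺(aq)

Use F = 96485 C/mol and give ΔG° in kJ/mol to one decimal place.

+65.6 kJ/mol

As written, H⁺/H₂ is reduced (cathode) and Cu²⁺/Cu is oxidised (anode), so E°cell = (+0.00) − (+0.34) = -0.34 V.
Balancing electrons gives n = 2.
ΔG° = −nFE° = −(2)(96485)(-0.34) = 65,610 J = +65.6 kJ/mol.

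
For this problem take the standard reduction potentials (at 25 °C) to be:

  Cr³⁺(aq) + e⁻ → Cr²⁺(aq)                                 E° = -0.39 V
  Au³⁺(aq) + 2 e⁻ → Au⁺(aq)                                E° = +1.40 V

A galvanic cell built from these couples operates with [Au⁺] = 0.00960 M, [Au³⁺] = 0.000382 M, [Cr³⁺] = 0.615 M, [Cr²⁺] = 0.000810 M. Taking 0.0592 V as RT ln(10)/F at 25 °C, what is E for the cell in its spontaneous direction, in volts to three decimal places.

Au³⁺/Au⁺ is the cathode (higher E°), Cr³⁺/Cr²⁺ the anode: E°cell = +1.40 − (-0.39) = +1.79 V, n = 2.
Overall: Au³⁺(aq) + 2 Cr²⁺(aq) → Au⁺(aq) + 2 Cr³⁺(aq)
Q = [Au⁺]·[Cr³⁺]^2 / ([Au³⁺]·[Cr²⁺]^2); log Q = 7.161.
E = E° − (0.0592/n) log Q = +1.79 − (0.0592/2)(7.161) = +1.578 V.

+1.578 V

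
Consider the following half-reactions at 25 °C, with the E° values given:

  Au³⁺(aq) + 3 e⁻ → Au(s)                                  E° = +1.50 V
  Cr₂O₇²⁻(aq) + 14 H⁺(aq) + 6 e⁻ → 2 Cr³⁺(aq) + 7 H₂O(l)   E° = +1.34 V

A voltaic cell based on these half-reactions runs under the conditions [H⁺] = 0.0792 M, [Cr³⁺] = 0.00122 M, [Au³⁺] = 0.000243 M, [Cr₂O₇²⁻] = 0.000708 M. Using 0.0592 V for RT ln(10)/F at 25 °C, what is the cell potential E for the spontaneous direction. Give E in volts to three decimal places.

+0.214 V

Au³⁺/Au is the cathode (higher E°), Cr₂O₇²⁻/Cr³⁺ the anode: E°cell = +1.50 − (+1.34) = +0.16 V, n = 6.
Overall: 2 Au³⁺(aq) + 2 Cr³⁺(aq) + 7 H₂O(l) → 2 Au(s) + Cr₂O₇²⁻(aq) + 14 H⁺(aq)
Q = [Cr₂O₇²⁻]·[H⁺]^14 / ([Au³⁺]^2·[Cr³⁺]^2); log Q = -5.512.
E = E° − (0.0592/n) log Q = +0.16 − (0.0592/6)(-5.512) = +0.214 V.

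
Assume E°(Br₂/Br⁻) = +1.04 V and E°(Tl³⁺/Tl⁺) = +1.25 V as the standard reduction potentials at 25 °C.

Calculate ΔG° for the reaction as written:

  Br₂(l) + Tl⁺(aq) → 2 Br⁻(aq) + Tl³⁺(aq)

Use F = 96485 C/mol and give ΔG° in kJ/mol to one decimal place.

As written, Br₂/Br⁻ is reduced (cathode) and Tl³⁺/Tl⁺ is oxidised (anode), so E°cell = (+1.04) − (+1.25) = -0.21 V.
Balancing electrons gives n = 2.
ΔG° = −nFE° = −(2)(96485)(-0.21) = 40,524 J = +40.5 kJ/mol.

+40.5 kJ/mol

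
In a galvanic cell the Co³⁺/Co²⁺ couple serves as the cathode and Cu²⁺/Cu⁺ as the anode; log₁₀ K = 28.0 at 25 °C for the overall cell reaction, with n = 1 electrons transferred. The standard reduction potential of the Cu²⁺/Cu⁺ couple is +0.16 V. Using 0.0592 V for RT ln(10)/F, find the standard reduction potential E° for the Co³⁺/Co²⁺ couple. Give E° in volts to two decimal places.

+1.82 V

E°cell = (0.0592/n)·log K = (0.0592/1)(28.0) = +1.658 V.
Since Co³⁺/Co²⁺ is the cathode and Cu²⁺/Cu⁺ the anode, E°cell = E°(Co³⁺/Co²⁺) − E°(Cu²⁺/Cu⁺).
So E°(Co³⁺/Co²⁺) = E°cell + E°(Cu²⁺/Cu⁺) = +1.658 + (+0.16) = +1.82 V.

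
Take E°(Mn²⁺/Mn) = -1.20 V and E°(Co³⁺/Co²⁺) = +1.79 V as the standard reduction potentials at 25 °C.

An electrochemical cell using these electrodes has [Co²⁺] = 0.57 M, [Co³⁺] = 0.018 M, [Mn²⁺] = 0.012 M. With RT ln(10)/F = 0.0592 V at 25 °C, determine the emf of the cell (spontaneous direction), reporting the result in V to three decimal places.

+2.958 V

Co³⁺/Co²⁺ is the cathode (higher E°), Mn²⁺/Mn the anode: E°cell = +1.79 − (-1.20) = +2.99 V, n = 2.
Overall: 2 Co³⁺(aq) + Mn(s) → 2 Co²⁺(aq) + Mn²⁺(aq)
Q = [Co²⁺]^2·[Mn²⁺] / ([Co³⁺]^2); log Q = 1.080.
E = E° − (0.0592/n) log Q = +2.99 − (0.0592/2)(1.080) = +2.958 V.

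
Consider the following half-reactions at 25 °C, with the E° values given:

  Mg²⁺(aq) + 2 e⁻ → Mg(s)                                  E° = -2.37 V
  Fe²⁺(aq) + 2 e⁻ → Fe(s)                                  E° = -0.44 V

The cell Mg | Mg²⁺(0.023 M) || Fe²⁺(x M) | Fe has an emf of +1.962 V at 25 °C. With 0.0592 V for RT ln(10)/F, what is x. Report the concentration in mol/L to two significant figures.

Fe²⁺/Fe is the cathode, Mg²⁺/Mg the anode: E°cell = +1.93 V, n = 2.
Overall reaction: Fe²⁺(aq) + Mg(s) → Fe(s) + Mg²⁺(aq); Q = [Mg²⁺]^1/[Fe²⁺]^1.
From E = E° − (0.0592/n) log Q: log Q = (E° − E)·n/0.0592 = (+1.93 − (+1.962))·2/0.0592 = -1.0811.
So 1·log[Fe²⁺] = 1·log(0.023) − log Q = -1.6383 − (-1.0811) = -0.5572; [Fe²⁺] = 10^(-0.5572) ≈ 0.28 M.

0.28 M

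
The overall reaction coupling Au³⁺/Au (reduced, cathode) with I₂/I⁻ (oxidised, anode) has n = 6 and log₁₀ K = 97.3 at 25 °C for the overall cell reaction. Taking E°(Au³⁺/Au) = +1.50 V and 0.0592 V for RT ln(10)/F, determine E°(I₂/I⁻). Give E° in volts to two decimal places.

+0.54 V

E°cell = (0.0592/n)·log K = (0.0592/6)(97.3) = +0.960 V.
Since Au³⁺/Au is the cathode and I₂/I⁻ the anode, E°cell = E°(Au³⁺/Au) − E°(I₂/I⁻).
So E°(I₂/I⁻) = E°(Au³⁺/Au) − E°cell = (+1.50) − (+0.960) = +0.54 V.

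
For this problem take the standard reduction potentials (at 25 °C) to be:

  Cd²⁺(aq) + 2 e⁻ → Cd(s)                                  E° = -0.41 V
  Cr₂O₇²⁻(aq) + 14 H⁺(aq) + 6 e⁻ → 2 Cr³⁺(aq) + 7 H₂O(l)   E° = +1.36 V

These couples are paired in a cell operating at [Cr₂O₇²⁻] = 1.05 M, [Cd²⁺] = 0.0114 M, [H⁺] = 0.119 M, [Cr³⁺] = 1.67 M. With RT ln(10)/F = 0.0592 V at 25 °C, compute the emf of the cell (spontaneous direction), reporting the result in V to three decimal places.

+1.696 V

Cr₂O₇²⁻/Cr³⁺ is the cathode (higher E°), Cd²⁺/Cd the anode: E°cell = +1.36 − (-0.41) = +1.77 V, n = 6.
Overall: Cr₂O₇²⁻(aq) + 14 H⁺(aq) + 3 Cd(s) → 2 Cr³⁺(aq) + 7 H₂O(l) + 3 Cd²⁺(aq)
Q = [Cr³⁺]^2·[Cd²⁺]^3 / ([Cr₂O₇²⁻]·[H⁺]^14); log Q = 7.537.
E = E° − (0.0592/n) log Q = +1.77 − (0.0592/6)(7.537) = +1.696 V.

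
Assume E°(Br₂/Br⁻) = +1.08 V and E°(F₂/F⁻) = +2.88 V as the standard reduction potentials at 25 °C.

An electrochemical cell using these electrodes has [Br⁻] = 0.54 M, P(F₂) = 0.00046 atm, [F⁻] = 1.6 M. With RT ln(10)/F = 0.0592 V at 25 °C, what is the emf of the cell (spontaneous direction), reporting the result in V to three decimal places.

F₂/F⁻ is the cathode (higher E°), Br₂/Br⁻ the anode: E°cell = +2.88 − (+1.08) = +1.80 V, n = 2.
Overall: F₂(g) + 2 Br⁻(aq) → 2 F⁻(aq) + Br₂(l)
Q = [F⁻]^2 / (P(F₂)·[Br⁻]^2); log Q = 4.281.
E = E° − (0.0592/n) log Q = +1.80 − (0.0592/2)(4.281) = +1.673 V.

+1.673 V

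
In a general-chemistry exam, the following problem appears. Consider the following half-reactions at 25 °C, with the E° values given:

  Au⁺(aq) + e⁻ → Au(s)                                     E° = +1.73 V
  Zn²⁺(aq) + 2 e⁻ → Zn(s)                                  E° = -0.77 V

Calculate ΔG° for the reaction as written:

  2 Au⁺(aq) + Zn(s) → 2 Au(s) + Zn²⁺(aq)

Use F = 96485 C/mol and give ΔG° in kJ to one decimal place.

As written, Au⁺/Au is reduced (cathode) and Zn²⁺/Zn is oxidised (anode), so E°cell = (+1.73) − (-0.77) = +2.50 V.
Balancing electrons gives n = 2.
ΔG° = −nFE° = −(2)(96485)(+2.50) = -482,425 J = -482.4 kJ.

-482.4 kJ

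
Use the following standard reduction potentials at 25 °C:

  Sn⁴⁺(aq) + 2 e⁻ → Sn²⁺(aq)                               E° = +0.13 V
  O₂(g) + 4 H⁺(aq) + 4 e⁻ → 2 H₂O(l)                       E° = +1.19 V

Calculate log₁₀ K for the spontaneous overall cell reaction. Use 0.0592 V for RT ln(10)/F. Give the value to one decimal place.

71.6

Cathode: O₂/H₂O; anode: Sn⁴⁺/Sn²⁺. E°cell = +1.06 V, n = 4.
log K = nE°cell / 0.0592 = (4)(+1.06) / 0.0592 = 71.6.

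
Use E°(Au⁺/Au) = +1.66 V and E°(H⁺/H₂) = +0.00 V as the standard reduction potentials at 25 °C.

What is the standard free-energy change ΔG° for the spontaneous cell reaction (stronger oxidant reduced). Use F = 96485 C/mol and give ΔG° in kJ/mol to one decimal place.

-320.3 kJ/mol

Au⁺/Au (E° = +1.66 V) is the cathode; H⁺/H₂ (E° = +0.00 V) is the anode, so E°cell = +1.66 V.
Balancing electrons gives n = 2 (lcm of 1 and 2).
ΔG° = −nFE° = −(2)(96485)(+1.66) = -320,330 J = -320.3 kJ/mol.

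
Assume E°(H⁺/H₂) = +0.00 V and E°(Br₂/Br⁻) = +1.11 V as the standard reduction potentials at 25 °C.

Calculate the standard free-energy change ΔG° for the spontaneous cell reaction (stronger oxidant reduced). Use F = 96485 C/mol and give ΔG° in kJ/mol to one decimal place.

Br₂/Br⁻ (E° = +1.11 V) is the cathode; H⁺/H₂ (E° = +0.00 V) is the anode, so E°cell = +1.11 V.
Balancing electrons gives n = 2 (lcm of 2 and 2).
ΔG° = −nFE° = −(2)(96485)(+1.11) = -214,197 J = -214.2 kJ/mol.

-214.2 kJ/mol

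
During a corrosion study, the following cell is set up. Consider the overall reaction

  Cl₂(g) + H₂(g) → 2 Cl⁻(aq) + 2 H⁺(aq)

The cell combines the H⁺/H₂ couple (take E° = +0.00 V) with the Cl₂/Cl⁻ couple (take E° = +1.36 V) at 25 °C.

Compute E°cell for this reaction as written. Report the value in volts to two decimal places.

The Cl₂/Cl⁻ couple has the higher reduction potential, so it is the cathode; H⁺/H₂ is oxidised at the anode.
E°cell = E°(cathode) − E°(anode) = (+1.36) − (+0.00) = +1.36 V.

+1.36 V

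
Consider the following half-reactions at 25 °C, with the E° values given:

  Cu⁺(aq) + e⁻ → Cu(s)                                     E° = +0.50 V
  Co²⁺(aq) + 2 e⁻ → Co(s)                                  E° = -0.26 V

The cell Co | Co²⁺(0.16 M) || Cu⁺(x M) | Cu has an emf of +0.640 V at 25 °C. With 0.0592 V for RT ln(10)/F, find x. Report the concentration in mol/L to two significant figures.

Cu⁺/Cu is the cathode, Co²⁺/Co the anode: E°cell = +0.76 V, n = 2.
Overall reaction: 2 Cu⁺(aq) + Co(s) → 2 Cu(s) + Co²⁺(aq); Q = [Co²⁺]^1/[Cu⁺]^2.
From E = E° − (0.0592/n) log Q: log Q = (E° − E)·n/0.0592 = (+0.76 − (+0.640))·2/0.0592 = 4.0541.
So 2·log[Cu⁺] = 1·log(0.16) − log Q = -0.7959 − (4.0541) = -4.8500; log[Cu⁺] = -4.8500 / 2 = -2.4250; [Cu⁺] = 10^(-2.4250) ≈ 0.0038 M.

0.0038 M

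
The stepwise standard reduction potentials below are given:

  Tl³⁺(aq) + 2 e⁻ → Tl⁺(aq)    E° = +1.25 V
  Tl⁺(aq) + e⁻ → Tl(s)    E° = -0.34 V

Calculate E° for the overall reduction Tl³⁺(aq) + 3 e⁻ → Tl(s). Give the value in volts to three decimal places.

Since ΔG° = −nFE° is additive over sequential reductions, n₃E°₃ = n₁E°₁ + n₂E°₂.
E°₃ = (2×+1.25 + 1×-0.34) / 3 = (+2.160) / 3 = +0.720 V.
Simply averaging or adding the two E° values would be wrong; the electron-weighted sum is required.

+0.720 V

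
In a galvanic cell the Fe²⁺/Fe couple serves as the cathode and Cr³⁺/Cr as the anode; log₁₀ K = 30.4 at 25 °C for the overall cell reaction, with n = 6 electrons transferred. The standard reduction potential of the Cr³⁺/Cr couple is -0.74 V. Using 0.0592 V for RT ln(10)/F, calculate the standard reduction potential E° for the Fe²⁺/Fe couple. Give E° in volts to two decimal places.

E°cell = (0.0592/n)·log K = (0.0592/6)(30.4) = +0.300 V.
Since Fe²⁺/Fe is the cathode and Cr³⁺/Cr the anode, E°cell = E°(Fe²⁺/Fe) − E°(Cr³⁺/Cr).
So E°(Fe²⁺/Fe) = E°cell + E°(Cr³⁺/Cr) = +0.300 + (-0.74) = -0.44 V.

-0.44 V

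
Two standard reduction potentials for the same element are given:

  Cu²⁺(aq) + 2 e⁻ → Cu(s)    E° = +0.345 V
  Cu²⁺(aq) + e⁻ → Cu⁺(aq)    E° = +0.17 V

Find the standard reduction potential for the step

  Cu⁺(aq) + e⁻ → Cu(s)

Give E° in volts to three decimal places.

Sequential free energies add, so n₃E°₃ = n₁E°₁ + n₂E°₂.
With n₃ = 2, and the known step contributing 1×(+0.17) V, the unknown satisfies 1·E° = 2×(+0.345) − 1×(+0.17) = +0.520.
E° = +0.520 / 1 = +0.520 V.

+0.520 V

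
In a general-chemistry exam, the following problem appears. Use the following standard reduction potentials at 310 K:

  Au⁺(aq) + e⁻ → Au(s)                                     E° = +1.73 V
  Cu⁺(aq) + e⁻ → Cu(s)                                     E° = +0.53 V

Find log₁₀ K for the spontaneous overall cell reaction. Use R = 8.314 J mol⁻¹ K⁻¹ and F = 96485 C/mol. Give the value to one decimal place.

19.5

Cathode: Au⁺/Au; anode: Cu⁺/Cu. E°cell = (+1.73) − (+0.53) = +1.20 V, with n = 1.
ΔG° = −nFE° = −RT ln K, so ln K = nFE°/(RT) = (1)(96485)(+1.20) / ((8.314)(310)) = 44.923.
log₁₀ K = 44.923 / ln 10 = 19.5.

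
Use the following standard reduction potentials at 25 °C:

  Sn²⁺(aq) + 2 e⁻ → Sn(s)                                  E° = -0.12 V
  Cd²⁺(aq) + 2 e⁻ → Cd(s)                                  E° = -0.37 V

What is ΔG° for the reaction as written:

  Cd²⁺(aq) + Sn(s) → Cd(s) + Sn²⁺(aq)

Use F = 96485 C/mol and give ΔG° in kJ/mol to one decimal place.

+48.2 kJ/mol

As written, Cd²⁺/Cd is reduced (cathode) and Sn²⁺/Sn is oxidised (anode), so E°cell = (-0.37) − (-0.12) = -0.25 V.
Balancing electrons gives n = 2.
ΔG° = −nFE° = −(2)(96485)(-0.25) = 48,242 J = +48.2 kJ/mol.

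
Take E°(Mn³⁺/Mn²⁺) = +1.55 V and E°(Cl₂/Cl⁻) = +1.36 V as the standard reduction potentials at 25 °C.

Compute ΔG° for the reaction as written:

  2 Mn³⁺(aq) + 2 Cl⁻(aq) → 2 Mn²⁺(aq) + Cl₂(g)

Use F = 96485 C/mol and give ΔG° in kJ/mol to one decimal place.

-36.7 kJ/mol

As written, Mn³⁺/Mn²⁺ is reduced (cathode) and Cl₂/Cl⁻ is oxidised (anode), so E°cell = (+1.55) − (+1.36) = +0.19 V.
Balancing electrons gives n = 2.
ΔG° = −nFE° = −(2)(96485)(+0.19) = -36,664 J = -36.7 kJ/mol.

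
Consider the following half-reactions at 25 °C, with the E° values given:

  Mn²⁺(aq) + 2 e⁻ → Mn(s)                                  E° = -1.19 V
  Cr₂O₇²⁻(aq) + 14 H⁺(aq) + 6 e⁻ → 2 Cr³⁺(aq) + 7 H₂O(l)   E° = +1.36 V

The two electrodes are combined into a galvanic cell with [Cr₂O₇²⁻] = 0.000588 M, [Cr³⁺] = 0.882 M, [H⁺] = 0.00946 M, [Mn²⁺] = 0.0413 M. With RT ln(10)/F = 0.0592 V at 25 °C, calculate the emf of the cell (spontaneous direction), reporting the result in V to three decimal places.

Cr₂O₇²⁻/Cr³⁺ is the cathode (higher E°), Mn²⁺/Mn the anode: E°cell = +1.36 − (-1.19) = +2.55 V, n = 6.
Overall: Cr₂O₇²⁻(aq) + 14 H⁺(aq) + 3 Mn(s) → 2 Cr³⁺(aq) + 7 H₂O(l) + 3 Mn²⁺(aq)
Q = [Cr³⁺]^2·[Mn²⁺]^3 / ([Cr₂O₇²⁻]·[H⁺]^14); log Q = 27.307.
E = E° − (0.0592/n) log Q = +2.55 − (0.0592/6)(27.307) = +2.281 V.

+2.281 V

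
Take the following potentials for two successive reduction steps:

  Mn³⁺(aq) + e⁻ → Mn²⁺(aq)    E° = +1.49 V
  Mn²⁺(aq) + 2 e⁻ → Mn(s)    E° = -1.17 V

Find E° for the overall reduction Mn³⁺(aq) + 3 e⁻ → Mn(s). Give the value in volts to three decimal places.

-0.283 V

Adding the free-energy changes (−nFE°) of the two steps gives −n₃FE°₃ = −n₁FE°₁ − n₂FE°₂.
E°₃ = (1×+1.49 + 2×-1.17) / 3 = (-0.850) / 3 = -0.283 V.
E° values themselves are not directly additive — weighting by electron count is essential.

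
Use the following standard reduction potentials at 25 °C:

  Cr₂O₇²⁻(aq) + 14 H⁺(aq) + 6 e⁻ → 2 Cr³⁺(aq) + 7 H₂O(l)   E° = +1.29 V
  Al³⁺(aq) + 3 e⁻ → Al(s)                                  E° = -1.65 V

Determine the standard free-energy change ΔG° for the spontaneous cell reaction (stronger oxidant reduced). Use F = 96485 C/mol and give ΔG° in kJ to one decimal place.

-1702.0 kJ

Cr₂O₇²⁻/Cr³⁺ (E° = +1.29 V) is the cathode; Al³⁺/Al (E° = -1.65 V) is the anode, so E°cell = +2.94 V.
Balancing electrons gives n = 6 (lcm of 6 and 3).
ΔG° = −nFE° = −(6)(96485)(+2.94) = -1,701,995 J = -1702.0 kJ.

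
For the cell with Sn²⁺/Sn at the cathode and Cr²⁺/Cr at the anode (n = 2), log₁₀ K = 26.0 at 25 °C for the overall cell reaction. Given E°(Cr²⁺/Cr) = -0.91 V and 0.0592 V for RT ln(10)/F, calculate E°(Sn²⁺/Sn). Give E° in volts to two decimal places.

E°cell = (0.0592/n)·log K = (0.0592/2)(26.0) = +0.770 V.
Since Sn²⁺/Sn is the cathode and Cr²⁺/Cr the anode, E°cell = E°(Sn²⁺/Sn) − E°(Cr²⁺/Cr).
So E°(Sn²⁺/Sn) = E°cell + E°(Cr²⁺/Cr) = +0.770 + (-0.91) = -0.14 V.

-0.14 V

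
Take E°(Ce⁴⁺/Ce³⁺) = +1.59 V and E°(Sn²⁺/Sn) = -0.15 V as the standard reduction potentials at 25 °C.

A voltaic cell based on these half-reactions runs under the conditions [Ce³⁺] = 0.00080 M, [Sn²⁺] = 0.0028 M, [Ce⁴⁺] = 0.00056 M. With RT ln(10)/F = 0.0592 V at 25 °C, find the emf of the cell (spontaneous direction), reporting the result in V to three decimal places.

+1.806 V

Ce⁴⁺/Ce³⁺ is the cathode (higher E°), Sn²⁺/Sn the anode: E°cell = +1.59 − (-0.15) = +1.74 V, n = 2.
Overall: 2 Ce⁴⁺(aq) + Sn(s) → 2 Ce³⁺(aq) + Sn²⁺(aq)
Q = [Ce³⁺]^2·[Sn²⁺] / ([Ce⁴⁺]^2); log Q = -2.243.
E = E° − (0.0592/n) log Q = +1.74 − (0.0592/2)(-2.243) = +1.806 V.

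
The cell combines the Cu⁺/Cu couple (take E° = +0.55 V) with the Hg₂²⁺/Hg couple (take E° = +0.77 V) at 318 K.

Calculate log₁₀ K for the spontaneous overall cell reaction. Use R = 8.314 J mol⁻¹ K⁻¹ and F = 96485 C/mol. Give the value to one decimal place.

Cathode: Hg₂²⁺/Hg; anode: Cu⁺/Cu. E°cell = (+0.77) − (+0.55) = +0.22 V, with n = 2.
ΔG° = −nFE° = −RT ln K, so ln K = nFE°/(RT) = (2)(96485)(+0.22) / ((8.314)(318)) = 16.057.
log₁₀ K = 16.057 / ln 10 = 7.0.

7.0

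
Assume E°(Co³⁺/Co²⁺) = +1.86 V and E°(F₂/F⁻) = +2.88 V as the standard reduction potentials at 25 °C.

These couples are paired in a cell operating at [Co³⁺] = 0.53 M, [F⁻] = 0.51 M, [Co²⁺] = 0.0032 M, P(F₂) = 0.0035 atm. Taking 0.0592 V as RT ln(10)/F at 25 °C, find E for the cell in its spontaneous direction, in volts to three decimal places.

F₂/F⁻ is the cathode (higher E°), Co³⁺/Co²⁺ the anode: E°cell = +2.88 − (+1.86) = +1.02 V, n = 2.
Overall: F₂(g) + 2 Co²⁺(aq) → 2 F⁻(aq) + 2 Co³⁺(aq)
Q = [F⁻]^2·[Co³⁺]^2 / (P(F₂)·[Co²⁺]^2); log Q = 6.309.
E = E° − (0.0592/n) log Q = +1.02 − (0.0592/2)(6.309) = +0.833 V.

+0.833 V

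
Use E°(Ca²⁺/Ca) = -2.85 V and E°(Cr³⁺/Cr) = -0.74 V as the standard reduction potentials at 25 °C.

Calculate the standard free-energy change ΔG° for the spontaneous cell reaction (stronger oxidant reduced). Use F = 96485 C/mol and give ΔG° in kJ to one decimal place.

Cr³⁺/Cr (E° = -0.74 V) is the cathode; Ca²⁺/Ca (E° = -2.85 V) is the anode, so E°cell = +2.11 V.
Balancing electrons gives n = 6 (lcm of 3 and 2).
ΔG° = −nFE° = −(6)(96485)(+2.11) = -1,221,500 J = -1221.5 kJ.

-1221.5 kJ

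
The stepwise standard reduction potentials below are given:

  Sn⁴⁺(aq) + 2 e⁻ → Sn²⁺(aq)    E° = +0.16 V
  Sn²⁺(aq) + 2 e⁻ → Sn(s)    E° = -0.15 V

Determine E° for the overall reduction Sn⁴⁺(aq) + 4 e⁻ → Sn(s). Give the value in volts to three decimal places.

Since ΔG° = −nFE° is additive over sequential reductions, n₃E°₃ = n₁E°₁ + n₂E°₂.
E°₃ = (2×+0.16 + 2×-0.15) / 4 = (+0.020) / 4 = +0.005 V.

+0.005 V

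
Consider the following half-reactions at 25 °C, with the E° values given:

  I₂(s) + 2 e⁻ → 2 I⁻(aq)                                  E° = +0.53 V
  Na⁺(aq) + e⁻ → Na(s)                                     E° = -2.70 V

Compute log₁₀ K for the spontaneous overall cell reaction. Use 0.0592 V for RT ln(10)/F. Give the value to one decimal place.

Cathode: I₂/I⁻; anode: Na⁺/Na. E°cell = +3.23 V, n = 2.
log K = nE°cell / 0.0592 = (2)(+3.23) / 0.0592 = 109.1.

109.1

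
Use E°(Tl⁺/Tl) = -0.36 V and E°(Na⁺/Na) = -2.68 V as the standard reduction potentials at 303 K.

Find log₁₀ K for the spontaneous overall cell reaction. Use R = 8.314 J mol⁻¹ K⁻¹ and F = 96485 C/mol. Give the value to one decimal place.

38.6

Cathode: Tl⁺/Tl; anode: Na⁺/Na. E°cell = (-0.36) − (-2.68) = +2.32 V, with n = 1.
ΔG° = −nFE° = −RT ln K, so ln K = nFE°/(RT) = (1)(96485)(+2.32) / ((8.314)(303)) = 88.858.
log₁₀ K = 88.858 / ln 10 = 38.6.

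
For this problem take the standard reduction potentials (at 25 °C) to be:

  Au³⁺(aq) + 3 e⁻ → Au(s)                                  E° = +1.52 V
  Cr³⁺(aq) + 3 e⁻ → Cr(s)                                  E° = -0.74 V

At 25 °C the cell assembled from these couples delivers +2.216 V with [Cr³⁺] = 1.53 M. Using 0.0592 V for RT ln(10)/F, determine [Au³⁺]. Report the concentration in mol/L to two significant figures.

Au³⁺/Au is the cathode, Cr³⁺/Cr the anode: E°cell = +2.26 V, n = 3.
Overall reaction: Au³⁺(aq) + Cr(s) → Au(s) + Cr³⁺(aq); Q = [Cr³⁺]^1/[Au³⁺]^1.
From E = E° − (0.0592/n) log Q: log Q = (E° − E)·n/0.0592 = (+2.26 − (+2.216))·3/0.0592 = 2.2297.
So 1·log[Au³⁺] = 1·log(1.53) − log Q = 0.1847 − (2.2297) = -2.0450; [Au³⁺] = 10^(-2.0450) ≈ 0.0090 M.

0.0090 M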